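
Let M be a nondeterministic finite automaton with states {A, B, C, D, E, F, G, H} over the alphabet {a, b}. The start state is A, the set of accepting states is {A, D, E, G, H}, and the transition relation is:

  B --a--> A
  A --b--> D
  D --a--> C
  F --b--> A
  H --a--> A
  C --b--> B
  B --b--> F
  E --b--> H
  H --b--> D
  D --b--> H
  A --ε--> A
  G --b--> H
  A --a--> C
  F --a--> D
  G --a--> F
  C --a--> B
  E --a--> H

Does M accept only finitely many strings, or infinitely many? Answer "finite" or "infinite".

infinite

State A is reachable from the start and can reach an accepting state, and it lies on the cycle A → C → B → A.
Traversing that cycle any number of times yields accepted strings of unbounded length, so the language is infinite.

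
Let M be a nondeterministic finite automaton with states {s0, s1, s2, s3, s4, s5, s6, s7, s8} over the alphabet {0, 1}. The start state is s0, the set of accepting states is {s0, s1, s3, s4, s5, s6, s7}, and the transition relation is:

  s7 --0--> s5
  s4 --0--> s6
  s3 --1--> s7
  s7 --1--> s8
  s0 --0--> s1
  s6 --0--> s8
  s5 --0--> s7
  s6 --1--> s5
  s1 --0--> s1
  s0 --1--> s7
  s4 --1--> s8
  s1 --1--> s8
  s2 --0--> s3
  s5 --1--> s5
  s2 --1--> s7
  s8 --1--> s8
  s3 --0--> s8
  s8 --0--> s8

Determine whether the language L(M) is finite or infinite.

infinite

State s1 is reachable from the start and can reach an accepting state, and it lies on the cycle s1 → s1.
Traversing that cycle any number of times yields accepted strings of unbounded length, so the language is infinite.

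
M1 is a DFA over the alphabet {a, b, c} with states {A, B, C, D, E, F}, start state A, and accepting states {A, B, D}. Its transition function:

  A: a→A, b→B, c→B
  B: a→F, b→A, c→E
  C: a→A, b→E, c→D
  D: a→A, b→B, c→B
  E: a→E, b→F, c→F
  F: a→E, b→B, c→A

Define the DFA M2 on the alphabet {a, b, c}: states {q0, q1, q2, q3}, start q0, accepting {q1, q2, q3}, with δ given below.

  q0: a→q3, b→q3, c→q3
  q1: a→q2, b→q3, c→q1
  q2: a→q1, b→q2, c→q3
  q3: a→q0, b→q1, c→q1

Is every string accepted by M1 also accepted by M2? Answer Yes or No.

The empty string ε is in L(M1) but not in L(M2).
So L(M1) ⊄ L(M2).

No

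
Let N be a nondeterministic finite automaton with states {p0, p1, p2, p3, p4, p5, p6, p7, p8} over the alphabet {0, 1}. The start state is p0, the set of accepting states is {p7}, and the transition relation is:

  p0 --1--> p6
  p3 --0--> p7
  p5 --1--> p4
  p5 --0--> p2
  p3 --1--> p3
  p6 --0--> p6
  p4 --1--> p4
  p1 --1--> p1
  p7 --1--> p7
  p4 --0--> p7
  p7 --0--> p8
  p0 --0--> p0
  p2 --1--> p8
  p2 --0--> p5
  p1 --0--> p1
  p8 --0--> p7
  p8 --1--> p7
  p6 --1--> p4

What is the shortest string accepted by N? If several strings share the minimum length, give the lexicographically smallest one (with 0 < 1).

110

A breadth-first search from p0 reaches an accepting state first via the path p0 → p6 → p4 → p7 on input 110.
No string of length < 3 is accepted (BFS exhausts all shorter strings without reaching an accepting state), and 110 is the lexicographically least accepting string of length 3.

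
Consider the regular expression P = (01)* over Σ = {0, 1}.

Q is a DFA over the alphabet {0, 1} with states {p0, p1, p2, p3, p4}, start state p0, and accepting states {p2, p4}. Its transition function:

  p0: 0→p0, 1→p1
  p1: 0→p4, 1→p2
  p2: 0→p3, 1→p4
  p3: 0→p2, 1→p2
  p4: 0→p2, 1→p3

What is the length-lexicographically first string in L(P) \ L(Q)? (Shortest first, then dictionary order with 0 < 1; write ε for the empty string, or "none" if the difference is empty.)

ε

The empty string ε is accepted by P but not by Q.
Since ε is the unique shortest string, it is the required witness.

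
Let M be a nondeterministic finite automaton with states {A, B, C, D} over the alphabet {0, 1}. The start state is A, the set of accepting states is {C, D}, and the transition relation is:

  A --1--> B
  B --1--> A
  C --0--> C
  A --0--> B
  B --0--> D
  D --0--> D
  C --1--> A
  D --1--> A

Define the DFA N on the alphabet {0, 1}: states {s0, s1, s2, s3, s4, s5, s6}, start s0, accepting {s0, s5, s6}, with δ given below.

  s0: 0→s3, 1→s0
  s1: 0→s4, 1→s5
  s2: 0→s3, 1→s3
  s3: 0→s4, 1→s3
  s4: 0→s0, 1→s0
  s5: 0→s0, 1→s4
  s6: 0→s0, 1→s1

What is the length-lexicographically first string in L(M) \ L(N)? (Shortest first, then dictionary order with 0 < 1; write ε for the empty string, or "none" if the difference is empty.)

The string 00 is accepted by M but not by N.
No shorter string lies in the difference, and 00 is the lexicographically first length-2 string in L(M) \ L(N).

00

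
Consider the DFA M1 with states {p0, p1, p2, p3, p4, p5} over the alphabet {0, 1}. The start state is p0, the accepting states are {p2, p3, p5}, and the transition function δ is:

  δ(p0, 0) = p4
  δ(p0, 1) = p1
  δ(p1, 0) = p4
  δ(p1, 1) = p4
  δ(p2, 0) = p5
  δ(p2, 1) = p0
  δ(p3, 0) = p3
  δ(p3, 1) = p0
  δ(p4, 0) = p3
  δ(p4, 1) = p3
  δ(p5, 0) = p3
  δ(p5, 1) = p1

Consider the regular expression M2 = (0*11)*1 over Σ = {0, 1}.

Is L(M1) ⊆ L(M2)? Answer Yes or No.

No

The string 00 is in L(M1) but not in L(M2).
So L(M1) ⊄ L(M2).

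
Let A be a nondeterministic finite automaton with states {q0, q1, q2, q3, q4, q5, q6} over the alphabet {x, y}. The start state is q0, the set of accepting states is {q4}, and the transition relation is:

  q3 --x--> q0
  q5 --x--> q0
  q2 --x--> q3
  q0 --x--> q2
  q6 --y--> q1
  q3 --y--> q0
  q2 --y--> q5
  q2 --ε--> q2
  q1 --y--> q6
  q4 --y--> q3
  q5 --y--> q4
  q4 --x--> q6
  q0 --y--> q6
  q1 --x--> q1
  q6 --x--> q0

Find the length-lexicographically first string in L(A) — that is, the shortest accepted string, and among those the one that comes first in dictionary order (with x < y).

xyy

A breadth-first search from q0 reaches an accepting state first via the path q0 → q2 → q5 → q4 on input xyy.
No string of length < 3 is accepted (BFS exhausts all shorter strings without reaching an accepting state), and xyy is the lexicographically least accepting string of length 3.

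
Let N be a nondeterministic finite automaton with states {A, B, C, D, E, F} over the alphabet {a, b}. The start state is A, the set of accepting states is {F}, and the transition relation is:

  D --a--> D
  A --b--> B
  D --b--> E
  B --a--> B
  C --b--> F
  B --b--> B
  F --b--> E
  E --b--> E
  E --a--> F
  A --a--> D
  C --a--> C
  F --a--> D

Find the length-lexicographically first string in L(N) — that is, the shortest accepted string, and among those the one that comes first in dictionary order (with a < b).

A breadth-first search from A reaches an accepting state first via the path A → D → E → F on input aba.
No string of length < 3 is accepted (BFS exhausts all shorter strings without reaching an accepting state), and aba is the lexicographically least accepting string of length 3.

aba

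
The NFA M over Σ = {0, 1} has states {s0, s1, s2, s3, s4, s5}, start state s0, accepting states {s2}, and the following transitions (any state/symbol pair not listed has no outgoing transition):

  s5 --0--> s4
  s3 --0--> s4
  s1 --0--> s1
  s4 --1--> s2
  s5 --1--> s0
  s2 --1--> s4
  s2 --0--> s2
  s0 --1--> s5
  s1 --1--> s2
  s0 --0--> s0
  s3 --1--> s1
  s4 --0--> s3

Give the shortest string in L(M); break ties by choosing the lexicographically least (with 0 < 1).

101

A breadth-first search from s0 reaches an accepting state first via the path s0 → s5 → s4 → s2 on input 101.
No string of length < 3 is accepted (BFS exhausts all shorter strings without reaching an accepting state), and 101 is the lexicographically least accepting string of length 3.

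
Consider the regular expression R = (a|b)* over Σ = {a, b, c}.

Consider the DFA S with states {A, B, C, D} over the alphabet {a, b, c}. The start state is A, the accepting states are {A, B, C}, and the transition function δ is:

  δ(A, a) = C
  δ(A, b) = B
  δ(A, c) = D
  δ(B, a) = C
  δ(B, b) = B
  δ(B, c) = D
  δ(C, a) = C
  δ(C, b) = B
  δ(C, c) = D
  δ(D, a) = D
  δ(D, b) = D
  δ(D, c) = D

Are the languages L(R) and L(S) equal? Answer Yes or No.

Converting the expression R to a DFA (subset construction, then merging equivalent states) gives the minimal DFA with states {r0, r1}, start state r0, accepting states {r0} and transitions r0: a→r0, b→r0, c→r1; r1: a→r1, b→r1, c→r1.
Exploring the product automaton R × S from the start pair (r0, A), following both machines on each input symbol, reaches 4 state pairs: (r0, A), (r0, C), (r0, B), (r1, D).
R accepts in {r0} and S accepts in {A, B, C}. In every reachable pair the two components are either both accepting — (r0, A), (r0, C), (r0, B) — or both non-accepting, so no string is accepted by exactly one of the machines: L(R) \ L(S) and L(S) \ L(R) are both empty.
Hence every string is accepted by R iff it is accepted by S, and the two languages coincide.

Yes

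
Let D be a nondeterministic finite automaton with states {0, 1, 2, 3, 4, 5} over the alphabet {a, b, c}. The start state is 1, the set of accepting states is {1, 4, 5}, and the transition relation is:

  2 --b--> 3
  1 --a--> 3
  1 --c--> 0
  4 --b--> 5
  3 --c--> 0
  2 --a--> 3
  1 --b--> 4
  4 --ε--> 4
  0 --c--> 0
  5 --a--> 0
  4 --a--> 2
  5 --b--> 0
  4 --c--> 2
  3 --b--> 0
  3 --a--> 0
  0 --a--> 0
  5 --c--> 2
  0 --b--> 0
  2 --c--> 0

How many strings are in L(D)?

The useful subgraph on states {1, 4, 5} is acyclic, so L(D) is finite; the longest accepting path visits 3 useful states, giving maximum string length 2.
Counting accepting paths from 1 by length: 1 of length 0, 1 of length 1, 1 of length 2. Total 3.

3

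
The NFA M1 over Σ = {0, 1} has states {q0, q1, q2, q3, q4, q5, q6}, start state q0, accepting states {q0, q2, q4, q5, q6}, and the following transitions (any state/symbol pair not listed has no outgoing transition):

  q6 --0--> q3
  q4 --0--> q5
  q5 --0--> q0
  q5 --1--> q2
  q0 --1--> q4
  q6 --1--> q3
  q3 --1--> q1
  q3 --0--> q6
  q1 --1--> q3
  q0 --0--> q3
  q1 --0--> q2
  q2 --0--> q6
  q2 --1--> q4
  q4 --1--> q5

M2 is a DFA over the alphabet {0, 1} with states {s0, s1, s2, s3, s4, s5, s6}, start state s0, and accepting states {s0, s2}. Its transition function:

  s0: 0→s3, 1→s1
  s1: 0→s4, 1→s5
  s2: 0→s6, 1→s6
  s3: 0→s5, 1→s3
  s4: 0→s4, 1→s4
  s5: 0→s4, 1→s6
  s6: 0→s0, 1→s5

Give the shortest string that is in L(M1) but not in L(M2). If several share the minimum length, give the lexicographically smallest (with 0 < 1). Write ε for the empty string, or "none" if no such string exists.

The string 1 is accepted by M1 but not by M2.
No shorter string lies in the difference, and 1 is the lexicographically first length-1 string in L(M1) \ L(M2).

1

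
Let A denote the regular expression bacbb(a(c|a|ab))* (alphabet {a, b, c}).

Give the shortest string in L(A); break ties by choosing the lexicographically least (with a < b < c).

bacbb

By inspection of the expression, no string of length less than 5 matches, and bacbb is the lexicographically first match of length 5.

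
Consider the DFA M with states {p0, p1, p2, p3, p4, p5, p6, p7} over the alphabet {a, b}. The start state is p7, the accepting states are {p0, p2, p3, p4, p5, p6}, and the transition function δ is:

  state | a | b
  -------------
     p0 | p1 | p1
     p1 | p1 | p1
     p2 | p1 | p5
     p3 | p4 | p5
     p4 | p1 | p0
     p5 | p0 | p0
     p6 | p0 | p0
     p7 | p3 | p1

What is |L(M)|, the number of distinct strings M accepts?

The useful subgraph on states {p0, p3, p4, p5, p7} is acyclic, so L(M) is finite; the longest accepting path visits 4 useful states, giving maximum string length 3.
Counting accepting paths from p7 by length: 1 of length 1, 2 of length 2, 3 of length 3. Total 6.

6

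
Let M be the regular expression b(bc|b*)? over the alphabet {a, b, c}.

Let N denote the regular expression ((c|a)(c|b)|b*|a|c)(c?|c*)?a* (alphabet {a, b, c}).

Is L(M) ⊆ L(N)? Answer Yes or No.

Converting the expression M to a DFA (subset construction, then merging equivalent states) gives the minimal DFA with states {m0, m1, m2, m3, m4, m5}, start state m0, accepting states {m2, m3, m4, m5} and transitions m0: a→m1, b→m2, c→m1; m1: a→m1, b→m1, c→m1; m2: a→m1, b→m3, c→m1; m3: a→m1, b→m4, c→m5; m4: a→m1, b→m4, c→m1; m5: a→m1, b→m1, c→m1.
Converting the expression N to a DFA (subset construction, then merging equivalent states) gives the minimal DFA with states {n0, n1, n2, n3, n4, n5}, start state n0, accepting states {n0, n1, n2, n3, n4} and transitions n0: a→n1, b→n2, c→n1; n1: a→n3, b→n4, c→n4; n2: a→n3, b→n2, c→n4; n3: a→n3, b→n5, c→n5; n4: a→n3, b→n5, c→n4; n5: a→n5, b→n5, c→n5.
Exploring the product automaton M × N from the start pair (m0, n0), following both machines on each input symbol, reaches 9 state pairs: (m0, n0), (m1, n1), (m2, n2), (m1, n3), (m1, n4), (m3, n2), (m1, n5), (m4, n2), (m5, n4).
M accepts in {m2, m3, m4, m5} and N accepts in {n0, n1, n2, n3, n4}. The reachable pairs whose M-component is accepting are (m2, n2), (m3, n2), (m4, n2), (m5, n4); in each of them the N-component is accepting too, so the product for L(M) \ L(N) (M-component accepting, N-component rejecting) has no reachable accepting pair and the difference is empty.
Hence every string in L(M) is also in L(N).

Yes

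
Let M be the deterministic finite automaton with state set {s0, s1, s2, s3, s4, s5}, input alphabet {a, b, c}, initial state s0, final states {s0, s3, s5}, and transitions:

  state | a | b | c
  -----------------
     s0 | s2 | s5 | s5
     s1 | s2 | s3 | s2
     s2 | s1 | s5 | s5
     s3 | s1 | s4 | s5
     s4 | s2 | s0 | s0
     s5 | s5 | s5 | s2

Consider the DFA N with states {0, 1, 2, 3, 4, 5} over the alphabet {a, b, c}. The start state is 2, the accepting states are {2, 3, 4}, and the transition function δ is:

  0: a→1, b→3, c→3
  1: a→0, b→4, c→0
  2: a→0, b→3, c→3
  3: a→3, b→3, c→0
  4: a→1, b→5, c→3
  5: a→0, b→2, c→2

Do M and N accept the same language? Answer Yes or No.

Yes

Exploring the product automaton M × N from the start pair (s0, 2), following both machines on each input symbol, reaches 6 state pairs: (s0, 2), (s2, 0), (s5, 3), (s1, 1), (s3, 4), (s4, 5).
M accepts in {s0, s3, s5} and N accepts in {2, 3, 4}. In every reachable pair the two components are either both accepting — (s0, 2), (s5, 3), (s3, 4) — or both non-accepting, so no string is accepted by exactly one of the machines: L(M) \ L(N) and L(N) \ L(M) are both empty.
Hence every string is accepted by M iff it is accepted by N, and the two languages coincide.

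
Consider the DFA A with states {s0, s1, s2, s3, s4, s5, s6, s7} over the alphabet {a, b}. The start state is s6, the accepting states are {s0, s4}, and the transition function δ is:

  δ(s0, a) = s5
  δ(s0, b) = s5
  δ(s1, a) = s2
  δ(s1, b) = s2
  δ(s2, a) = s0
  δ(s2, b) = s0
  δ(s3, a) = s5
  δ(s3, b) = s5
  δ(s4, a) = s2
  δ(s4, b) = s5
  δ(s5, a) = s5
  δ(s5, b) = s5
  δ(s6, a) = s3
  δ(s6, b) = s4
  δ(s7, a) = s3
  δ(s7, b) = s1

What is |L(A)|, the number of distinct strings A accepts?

3

The useful subgraph on states {s0, s2, s4, s6} is acyclic, so L(A) is finite; the longest accepting path visits 4 useful states, giving maximum string length 3.
Counting accepting paths from s6 by length: 1 of length 1, 2 of length 3. Total 3.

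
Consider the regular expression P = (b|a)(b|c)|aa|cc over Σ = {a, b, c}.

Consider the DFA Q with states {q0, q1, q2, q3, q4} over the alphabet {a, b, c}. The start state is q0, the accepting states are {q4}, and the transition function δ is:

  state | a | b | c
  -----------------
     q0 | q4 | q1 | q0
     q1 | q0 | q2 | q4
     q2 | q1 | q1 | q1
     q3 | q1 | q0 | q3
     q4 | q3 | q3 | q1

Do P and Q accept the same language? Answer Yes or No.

No

The string aa is accepted by P but rejected by Q.
So L(P) ≠ L(Q).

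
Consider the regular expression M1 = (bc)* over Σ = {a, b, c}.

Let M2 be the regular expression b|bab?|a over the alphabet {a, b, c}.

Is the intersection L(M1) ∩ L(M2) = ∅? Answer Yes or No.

Converting the expression M1 to a DFA (subset construction, then merging equivalent states) gives the minimal DFA with states {r0, r1, r2}, start state r0, accepting states {r0} and transitions r0: a→r1, b→r2, c→r1; r1: a→r1, b→r1, c→r1; r2: a→r1, b→r1, c→r0.
Converting the expression M2 to a DFA (subset construction, then merging equivalent states) gives the minimal DFA with states {t0, t1, t2, t3, t4}, start state t0, accepting states {t1, t2, t4} and transitions t0: a→t1, b→t2, c→t3; t1: a→t3, b→t3, c→t3; t2: a→t4, b→t3, c→t3; t3: a→t3, b→t3, c→t3; t4: a→t3, b→t1, c→t3.
Exploring the product automaton M1 × M2 from the start pair (r0, t0), following both machines on each input symbol, reaches 7 state pairs: (r0, t0), (r1, t1), (r2, t2), (r1, t3), (r1, t4), (r0, t3), (r2, t3).
M1 accepts in {r0} and M2 accepts in {t1, t2, t4}; no reachable pair has both components accepting, so no string drives both machines to acceptance simultaneously and L(M1) ∩ L(M2) = ∅.
So no string is accepted by both, and the intersection is empty.

Yes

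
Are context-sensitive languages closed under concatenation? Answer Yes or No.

With disjoint nonterminals (and terminals first replaced by fresh nonterminal copies so contexts cannot straddle the boundary), S → S₁S₂ added to two noncontracting grammars is noncontracting and generates L₁L₂; equivalently an LBA guesses the split point and checks each part in place.
So the context-sensitive languages are closed under concatenation.

Yes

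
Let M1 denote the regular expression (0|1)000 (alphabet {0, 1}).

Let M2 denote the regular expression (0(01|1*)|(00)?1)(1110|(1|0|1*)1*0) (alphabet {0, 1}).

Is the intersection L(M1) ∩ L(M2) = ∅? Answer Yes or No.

Yes

Converting the expression M1 to a DFA (subset construction, then merging equivalent states) gives the minimal DFA with states {r0, r1, r2, r3, r4, r5}, start state r0, accepting states {r5} and transitions r0: 0→r1, 1→r1; r1: 0→r2, 1→r3; r2: 0→r4, 1→r3; r3: 0→r3, 1→r3; r4: 0→r5, 1→r3; r5: 0→r3, 1→r3.
Converting the expression M2 to a DFA (subset construction, then merging equivalent states) gives the minimal DFA with states {t0, t1, t2, t3, t4, t5, t6, t7, t8}, start state t0, accepting states {t3, t5, t7} and transitions t0: 0→t1, 1→t2; t1: 0→t3, 1→t4; t2: 0→t5, 1→t6; t3: 0→t7, 1→t2; t4: 0→t5, 1→t4; t5: 0→t7, 1→t6; t6: 0→t7, 1→t6; t7: 0→t8, 1→t8; t8: 0→t8, 1→t8.
Exploring the product automaton M1 × M2 from the start pair (r0, t0), following both machines on each input symbol, reaches 13 state pairs: (r0, t0), (r1, t1), (r1, t2), (r2, t3), (r3, t4), (r2, t5), (r3, t6), (r4, t7), (r3, t2), (r3, t5), (r3, t7), (r5, t8), (r3, t8).
M1 accepts in {r5} and M2 accepts in {t3, t5, t7}; no reachable pair has both components accepting, so no string drives both machines to acceptance simultaneously and L(M1) ∩ L(M2) = ∅.
So no string is accepted by both, and the intersection is empty.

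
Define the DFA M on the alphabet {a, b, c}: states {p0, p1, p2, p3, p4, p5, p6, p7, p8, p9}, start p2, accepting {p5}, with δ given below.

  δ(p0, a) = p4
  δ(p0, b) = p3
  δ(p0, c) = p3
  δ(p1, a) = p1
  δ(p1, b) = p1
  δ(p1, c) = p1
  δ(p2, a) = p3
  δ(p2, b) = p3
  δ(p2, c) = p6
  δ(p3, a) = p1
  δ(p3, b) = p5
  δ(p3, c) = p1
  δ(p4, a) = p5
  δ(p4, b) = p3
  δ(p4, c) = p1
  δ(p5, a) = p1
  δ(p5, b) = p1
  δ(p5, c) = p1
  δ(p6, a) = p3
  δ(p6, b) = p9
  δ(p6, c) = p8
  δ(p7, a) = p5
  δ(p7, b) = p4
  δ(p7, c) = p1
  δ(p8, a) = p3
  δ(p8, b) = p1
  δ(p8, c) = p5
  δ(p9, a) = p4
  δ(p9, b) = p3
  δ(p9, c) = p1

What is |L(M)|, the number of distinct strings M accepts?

The useful subgraph on states {p2, p3, p4, p5, p6, p8, p9} is acyclic, so L(M) is finite; the longest accepting path visits 6 useful states, giving maximum string length 5.
Counting accepting paths from p2 by length: 2 of length 2, 2 of length 3, 3 of length 4, 1 of length 5. Total 8.

8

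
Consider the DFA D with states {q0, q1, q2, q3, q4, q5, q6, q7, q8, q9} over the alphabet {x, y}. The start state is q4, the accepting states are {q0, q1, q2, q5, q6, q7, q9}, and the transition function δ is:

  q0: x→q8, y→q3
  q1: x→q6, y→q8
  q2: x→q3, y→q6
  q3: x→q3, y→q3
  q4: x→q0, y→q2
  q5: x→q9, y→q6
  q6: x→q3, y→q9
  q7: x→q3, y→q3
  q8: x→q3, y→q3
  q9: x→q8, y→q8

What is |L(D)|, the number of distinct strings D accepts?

4

The useful subgraph on states {q0, q2, q4, q6, q9} is acyclic, so L(D) is finite; the longest accepting path visits 4 useful states, giving maximum string length 3.
Counting accepting paths from q4 by length: 2 of length 1, 1 of length 2, 1 of length 3. Total 4.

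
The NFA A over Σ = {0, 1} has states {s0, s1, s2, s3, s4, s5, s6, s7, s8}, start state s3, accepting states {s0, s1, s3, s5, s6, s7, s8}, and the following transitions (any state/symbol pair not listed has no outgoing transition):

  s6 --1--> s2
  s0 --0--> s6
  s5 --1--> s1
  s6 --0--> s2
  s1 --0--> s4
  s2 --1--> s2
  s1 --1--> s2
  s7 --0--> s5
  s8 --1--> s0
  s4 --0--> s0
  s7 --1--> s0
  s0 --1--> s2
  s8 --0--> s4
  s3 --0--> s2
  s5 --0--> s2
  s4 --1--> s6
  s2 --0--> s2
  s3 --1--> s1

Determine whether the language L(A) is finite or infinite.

The useful states (reachable from s3 and able to reach an accepting state) are {s0, s1, s3, s4, s6}.
Restricted to these states the transition graph has no cycle, so every accepting path has bounded length and L is finite.

finite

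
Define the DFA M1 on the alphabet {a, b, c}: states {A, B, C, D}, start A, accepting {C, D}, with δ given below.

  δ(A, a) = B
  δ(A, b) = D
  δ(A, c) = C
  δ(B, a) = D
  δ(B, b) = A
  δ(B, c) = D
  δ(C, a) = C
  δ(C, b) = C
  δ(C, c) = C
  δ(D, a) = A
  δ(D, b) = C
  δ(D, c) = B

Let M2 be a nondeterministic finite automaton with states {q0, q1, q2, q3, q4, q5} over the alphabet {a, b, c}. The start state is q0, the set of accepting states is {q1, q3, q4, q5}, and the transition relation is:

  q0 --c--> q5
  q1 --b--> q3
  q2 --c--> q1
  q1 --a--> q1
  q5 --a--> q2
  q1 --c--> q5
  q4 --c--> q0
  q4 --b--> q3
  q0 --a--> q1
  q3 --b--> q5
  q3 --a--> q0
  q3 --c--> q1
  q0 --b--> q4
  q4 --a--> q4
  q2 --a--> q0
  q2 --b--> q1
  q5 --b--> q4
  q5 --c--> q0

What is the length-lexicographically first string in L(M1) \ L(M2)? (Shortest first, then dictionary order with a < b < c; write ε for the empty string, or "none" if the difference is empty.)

ca

The string ca is accepted by M1 but not by M2.
No shorter string lies in the difference, and ca is the lexicographically first length-2 string in L(M1) \ L(M2).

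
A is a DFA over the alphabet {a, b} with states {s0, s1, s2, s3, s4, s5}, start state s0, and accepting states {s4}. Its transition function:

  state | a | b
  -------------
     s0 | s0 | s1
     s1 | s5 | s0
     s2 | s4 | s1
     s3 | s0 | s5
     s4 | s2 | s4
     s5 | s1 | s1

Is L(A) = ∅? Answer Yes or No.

Yes

The states reachable from the start state are {s0, s1, s5}.
None of the accepting states {s4} is reachable, so no string is accepted and L(A) = ∅.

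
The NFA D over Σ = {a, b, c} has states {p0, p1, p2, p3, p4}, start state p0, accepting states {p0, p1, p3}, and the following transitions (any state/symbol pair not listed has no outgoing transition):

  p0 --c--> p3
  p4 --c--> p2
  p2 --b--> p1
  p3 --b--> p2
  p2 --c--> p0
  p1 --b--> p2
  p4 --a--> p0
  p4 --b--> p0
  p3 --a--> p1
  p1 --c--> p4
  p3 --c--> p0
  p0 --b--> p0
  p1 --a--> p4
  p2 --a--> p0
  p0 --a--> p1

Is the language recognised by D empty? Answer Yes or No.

The empty string ε is accepted: the run p0 ends in the accepting state p0.
Since at least one string is accepted, L(D) is not empty.

No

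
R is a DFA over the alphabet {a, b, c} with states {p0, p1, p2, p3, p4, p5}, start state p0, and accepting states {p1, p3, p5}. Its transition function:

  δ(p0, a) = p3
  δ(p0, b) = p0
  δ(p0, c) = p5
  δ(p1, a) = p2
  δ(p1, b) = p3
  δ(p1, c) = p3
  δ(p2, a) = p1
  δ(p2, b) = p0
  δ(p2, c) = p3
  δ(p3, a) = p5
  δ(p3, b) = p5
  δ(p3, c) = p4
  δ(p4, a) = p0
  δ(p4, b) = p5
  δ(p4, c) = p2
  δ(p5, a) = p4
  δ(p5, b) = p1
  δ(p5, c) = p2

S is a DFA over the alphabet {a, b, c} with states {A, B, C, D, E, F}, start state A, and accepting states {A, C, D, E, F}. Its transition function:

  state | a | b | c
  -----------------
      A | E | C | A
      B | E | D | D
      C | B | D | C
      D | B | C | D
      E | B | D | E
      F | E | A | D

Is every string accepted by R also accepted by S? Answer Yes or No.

No

The string aa is in L(R) but not in L(S).
So L(R) ⊄ L(S).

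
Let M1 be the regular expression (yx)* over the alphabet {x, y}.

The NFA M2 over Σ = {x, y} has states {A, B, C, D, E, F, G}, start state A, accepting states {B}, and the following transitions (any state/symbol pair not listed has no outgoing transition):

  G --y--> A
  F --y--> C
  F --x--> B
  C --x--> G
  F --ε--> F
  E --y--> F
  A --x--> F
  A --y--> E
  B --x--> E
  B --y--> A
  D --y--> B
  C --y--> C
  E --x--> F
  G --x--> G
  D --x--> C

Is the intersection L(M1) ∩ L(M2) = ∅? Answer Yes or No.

Converting the expression M1 to a DFA (subset construction, then merging equivalent states) gives the minimal DFA with states {r0, r1, r2}, start state r0, accepting states {r0} and transitions r0: x→r1, y→r2; r1: x→r1, y→r1; r2: x→r0, y→r1.
Exploring the product automaton M1 × M2 from the start pair (r0, A), following both machines on each input symbol, reaches 12 state pairs: (r0, A), (r1, F), (r2, E), (r1, B), (r1, C), (r0, F), (r1, E), (r1, A), (r1, G), (r2, C), (r0, G), (r2, A).
M1 accepts in {r0} and M2 accepts in {B}; no reachable pair has both components accepting, so no string drives both machines to acceptance simultaneously and L(M1) ∩ L(M2) = ∅.
So no string is accepted by both, and the intersection is empty.

Yes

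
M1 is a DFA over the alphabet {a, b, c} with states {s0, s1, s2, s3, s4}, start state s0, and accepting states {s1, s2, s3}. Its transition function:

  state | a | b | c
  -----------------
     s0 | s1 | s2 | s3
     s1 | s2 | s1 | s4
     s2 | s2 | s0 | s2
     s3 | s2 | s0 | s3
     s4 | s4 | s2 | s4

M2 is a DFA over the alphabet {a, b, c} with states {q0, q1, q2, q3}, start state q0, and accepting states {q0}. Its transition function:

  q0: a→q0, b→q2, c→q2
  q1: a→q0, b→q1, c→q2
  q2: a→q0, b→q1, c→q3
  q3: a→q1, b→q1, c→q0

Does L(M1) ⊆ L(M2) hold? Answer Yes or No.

The string b is in L(M1) but not in L(M2).
So L(M1) ⊄ L(M2).

No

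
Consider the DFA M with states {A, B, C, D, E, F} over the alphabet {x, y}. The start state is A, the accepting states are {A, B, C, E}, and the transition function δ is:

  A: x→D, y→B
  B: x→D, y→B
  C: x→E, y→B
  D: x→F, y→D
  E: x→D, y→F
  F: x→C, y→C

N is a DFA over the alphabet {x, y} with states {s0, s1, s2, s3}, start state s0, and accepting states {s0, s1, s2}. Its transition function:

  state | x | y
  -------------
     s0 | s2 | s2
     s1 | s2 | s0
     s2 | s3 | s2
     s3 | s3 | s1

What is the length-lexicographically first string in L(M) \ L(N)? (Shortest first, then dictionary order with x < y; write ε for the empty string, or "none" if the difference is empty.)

xxx

The string xxx is accepted by M but not by N.
No shorter string lies in the difference, and xxx is the lexicographically first length-3 string in L(M) \ L(N).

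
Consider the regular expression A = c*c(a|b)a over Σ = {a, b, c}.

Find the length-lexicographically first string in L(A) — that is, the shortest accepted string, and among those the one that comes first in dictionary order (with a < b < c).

caa

By inspection of the expression, no string of length less than 3 matches, and caa is the lexicographically first match of length 3.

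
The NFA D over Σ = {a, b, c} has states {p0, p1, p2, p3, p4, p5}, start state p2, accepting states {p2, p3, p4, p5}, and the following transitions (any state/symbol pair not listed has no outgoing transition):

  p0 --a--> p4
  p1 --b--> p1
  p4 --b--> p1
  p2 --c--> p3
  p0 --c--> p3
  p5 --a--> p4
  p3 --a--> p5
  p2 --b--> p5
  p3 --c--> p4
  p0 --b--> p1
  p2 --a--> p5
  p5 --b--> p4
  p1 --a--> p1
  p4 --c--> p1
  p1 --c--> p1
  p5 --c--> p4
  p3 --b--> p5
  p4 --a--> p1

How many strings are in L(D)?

The useful subgraph on states {p2, p3, p4, p5} is acyclic, so L(D) is finite; the longest accepting path visits 4 useful states, giving maximum string length 3.
Counting accepting paths from p2 by length: 1 of length 0, 3 of length 1, 9 of length 2, 6 of length 3. Total 19.

19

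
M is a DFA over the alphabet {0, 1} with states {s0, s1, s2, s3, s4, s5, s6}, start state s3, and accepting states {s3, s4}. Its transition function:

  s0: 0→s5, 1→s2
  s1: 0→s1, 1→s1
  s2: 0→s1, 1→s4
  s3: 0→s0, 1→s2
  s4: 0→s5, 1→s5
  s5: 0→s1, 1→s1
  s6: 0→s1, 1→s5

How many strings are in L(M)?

The useful subgraph on states {s0, s2, s3, s4} is acyclic, so L(M) is finite; the longest accepting path visits 4 useful states, giving maximum string length 3.
Counting accepting paths from s3 by length: 1 of length 0, 1 of length 2, 1 of length 3. Total 3.

3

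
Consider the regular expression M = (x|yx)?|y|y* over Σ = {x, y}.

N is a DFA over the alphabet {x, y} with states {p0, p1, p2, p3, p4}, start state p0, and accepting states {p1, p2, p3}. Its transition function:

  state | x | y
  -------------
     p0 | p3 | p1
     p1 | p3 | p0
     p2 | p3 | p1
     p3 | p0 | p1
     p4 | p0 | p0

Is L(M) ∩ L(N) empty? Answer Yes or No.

No

The string x is accepted by both M and N.
Hence L(M) ∩ L(N) ≠ ∅.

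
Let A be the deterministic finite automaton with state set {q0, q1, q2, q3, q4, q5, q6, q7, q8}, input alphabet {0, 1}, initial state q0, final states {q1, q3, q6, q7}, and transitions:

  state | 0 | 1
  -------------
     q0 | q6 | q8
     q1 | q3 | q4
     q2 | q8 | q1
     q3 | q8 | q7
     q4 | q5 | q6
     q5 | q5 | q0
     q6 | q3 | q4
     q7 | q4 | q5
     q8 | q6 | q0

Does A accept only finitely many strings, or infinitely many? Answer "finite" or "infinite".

State q0 is reachable from the start and can reach an accepting state, and it lies on the cycle q0 → q8 → q0.
Traversing that cycle any number of times yields accepted strings of unbounded length, so the language is infinite.

infinite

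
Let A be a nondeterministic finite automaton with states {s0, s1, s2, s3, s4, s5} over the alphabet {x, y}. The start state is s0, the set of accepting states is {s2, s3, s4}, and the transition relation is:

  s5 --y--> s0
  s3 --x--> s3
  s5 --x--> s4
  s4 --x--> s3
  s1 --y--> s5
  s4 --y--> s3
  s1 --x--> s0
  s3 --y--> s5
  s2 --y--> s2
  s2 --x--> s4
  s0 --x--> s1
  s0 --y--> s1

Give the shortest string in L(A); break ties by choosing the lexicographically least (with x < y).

xyx

A breadth-first search from s0 reaches an accepting state first via the path s0 → s1 → s5 → s4 on input xyx.
No string of length < 3 is accepted (BFS exhausts all shorter strings without reaching an accepting state), and xyx is the lexicographically least accepting string of length 3.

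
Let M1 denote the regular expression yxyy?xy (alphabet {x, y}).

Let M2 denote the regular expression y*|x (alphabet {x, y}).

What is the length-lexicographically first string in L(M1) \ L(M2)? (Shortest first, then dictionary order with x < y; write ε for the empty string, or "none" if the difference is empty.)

The string yxyxy is accepted by M1 but not by M2.
No shorter string lies in the difference, and yxyxy is the lexicographically first length-5 string in L(M1) \ L(M2).

yxyxy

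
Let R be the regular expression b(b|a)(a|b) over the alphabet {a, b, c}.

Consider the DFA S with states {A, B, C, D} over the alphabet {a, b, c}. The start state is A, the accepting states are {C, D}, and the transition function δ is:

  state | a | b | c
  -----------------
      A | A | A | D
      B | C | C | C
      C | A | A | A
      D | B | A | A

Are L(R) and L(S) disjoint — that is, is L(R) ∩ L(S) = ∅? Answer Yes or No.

Yes

Converting the expression R to a DFA (subset construction, then merging equivalent states) gives the minimal DFA with states {r0, r1, r2, r3, r4}, start state r0, accepting states {r4} and transitions r0: a→r1, b→r2, c→r1; r1: a→r1, b→r1, c→r1; r2: a→r3, b→r3, c→r1; r3: a→r4, b→r4, c→r1; r4: a→r1, b→r1, c→r1.
Exploring the product automaton R × S from the start pair (r0, A), following both machines on each input symbol, reaches 8 state pairs: (r0, A), (r1, A), (r2, A), (r1, D), (r3, A), (r1, B), (r4, A), (r1, C).
R accepts in {r4} and S accepts in {C, D}; no reachable pair has both components accepting, so no string drives both machines to acceptance simultaneously and L(R) ∩ L(S) = ∅.
So no string is accepted by both, and the intersection is empty.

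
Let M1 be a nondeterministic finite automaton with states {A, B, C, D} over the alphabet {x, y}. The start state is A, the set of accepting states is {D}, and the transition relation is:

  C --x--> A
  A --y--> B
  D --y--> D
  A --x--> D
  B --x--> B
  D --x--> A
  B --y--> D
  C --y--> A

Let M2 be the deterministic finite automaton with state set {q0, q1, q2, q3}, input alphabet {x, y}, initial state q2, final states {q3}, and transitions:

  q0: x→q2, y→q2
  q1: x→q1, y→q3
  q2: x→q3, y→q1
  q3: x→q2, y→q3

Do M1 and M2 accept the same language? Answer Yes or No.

Exploring the product automaton M1 × M2 from the start pair (A, q2), following both machines on each input symbol, reaches 3 state pairs: (A, q2), (D, q3), (B, q1).
M1 accepts in {D} and M2 accepts in {q3}. In every reachable pair the two components are either both accepting — (D, q3) — or both non-accepting, so no string is accepted by exactly one of the machines: L(M1) \ L(M2) and L(M2) \ L(M1) are both empty.
Hence every string is accepted by M1 iff it is accepted by M2, and the two languages coincide.

Yes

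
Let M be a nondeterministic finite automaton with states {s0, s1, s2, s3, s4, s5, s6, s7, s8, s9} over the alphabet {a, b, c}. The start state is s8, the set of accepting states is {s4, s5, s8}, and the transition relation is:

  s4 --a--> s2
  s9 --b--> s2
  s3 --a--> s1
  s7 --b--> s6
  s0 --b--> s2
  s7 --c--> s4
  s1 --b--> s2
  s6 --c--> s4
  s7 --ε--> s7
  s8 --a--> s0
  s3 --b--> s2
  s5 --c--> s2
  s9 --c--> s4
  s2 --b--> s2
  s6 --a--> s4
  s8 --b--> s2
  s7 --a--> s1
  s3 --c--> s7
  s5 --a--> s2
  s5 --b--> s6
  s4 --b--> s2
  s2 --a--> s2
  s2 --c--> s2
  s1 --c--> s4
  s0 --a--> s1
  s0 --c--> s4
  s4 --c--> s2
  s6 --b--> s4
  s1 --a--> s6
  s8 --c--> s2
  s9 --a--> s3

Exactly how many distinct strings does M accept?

6

The useful subgraph on states {s0, s1, s4, s6, s8} is acyclic, so L(M) is finite; the longest accepting path visits 5 useful states, giving maximum string length 4.
Counting accepting paths from s8 by length: 1 of length 0, 1 of length 2, 1 of length 3, 3 of length 4. Total 6.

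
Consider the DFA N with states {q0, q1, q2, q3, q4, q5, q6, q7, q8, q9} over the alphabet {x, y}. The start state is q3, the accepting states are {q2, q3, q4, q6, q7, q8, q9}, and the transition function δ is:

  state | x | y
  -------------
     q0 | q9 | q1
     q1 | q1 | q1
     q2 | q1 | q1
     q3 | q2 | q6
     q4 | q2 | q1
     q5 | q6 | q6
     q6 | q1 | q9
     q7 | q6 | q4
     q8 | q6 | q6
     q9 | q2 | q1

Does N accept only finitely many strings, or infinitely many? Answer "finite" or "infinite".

The useful states (reachable from q3 and able to reach an accepting state) are {q2, q3, q6, q9}.
Restricted to these states the transition graph has no cycle, so every accepting path has bounded length and L is finite.

finite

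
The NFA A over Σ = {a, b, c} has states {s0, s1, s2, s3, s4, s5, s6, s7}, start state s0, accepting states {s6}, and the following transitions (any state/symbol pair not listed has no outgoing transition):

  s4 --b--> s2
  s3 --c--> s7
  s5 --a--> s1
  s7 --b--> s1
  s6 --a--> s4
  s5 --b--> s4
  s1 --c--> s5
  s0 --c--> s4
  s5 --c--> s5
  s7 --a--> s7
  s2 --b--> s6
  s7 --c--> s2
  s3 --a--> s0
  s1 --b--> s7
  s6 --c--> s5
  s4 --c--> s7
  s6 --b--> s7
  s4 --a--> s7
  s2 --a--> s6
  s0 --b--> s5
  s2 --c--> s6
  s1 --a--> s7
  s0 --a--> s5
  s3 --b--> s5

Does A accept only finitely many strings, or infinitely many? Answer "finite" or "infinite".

State s4 is reachable from the start and can reach an accepting state, and it lies on the cycle s4 → s2 → s6 → s4.
Traversing that cycle any number of times yields accepted strings of unbounded length, so the language is infinite.

infinite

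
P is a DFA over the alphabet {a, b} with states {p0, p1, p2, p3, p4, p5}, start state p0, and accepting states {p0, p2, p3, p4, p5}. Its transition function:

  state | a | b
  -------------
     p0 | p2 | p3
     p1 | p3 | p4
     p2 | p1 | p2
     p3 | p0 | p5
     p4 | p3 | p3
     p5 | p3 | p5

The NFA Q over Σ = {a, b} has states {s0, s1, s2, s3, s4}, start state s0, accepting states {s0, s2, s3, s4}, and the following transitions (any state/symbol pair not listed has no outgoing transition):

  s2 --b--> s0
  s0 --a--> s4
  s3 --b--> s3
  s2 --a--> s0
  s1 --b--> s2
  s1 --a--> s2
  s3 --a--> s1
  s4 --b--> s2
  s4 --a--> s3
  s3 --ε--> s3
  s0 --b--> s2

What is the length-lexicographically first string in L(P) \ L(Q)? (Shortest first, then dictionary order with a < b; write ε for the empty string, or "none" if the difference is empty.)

The string aaa is accepted by P but not by Q.
No shorter string lies in the difference, and aaa is the lexicographically first length-3 string in L(P) \ L(Q).

aaa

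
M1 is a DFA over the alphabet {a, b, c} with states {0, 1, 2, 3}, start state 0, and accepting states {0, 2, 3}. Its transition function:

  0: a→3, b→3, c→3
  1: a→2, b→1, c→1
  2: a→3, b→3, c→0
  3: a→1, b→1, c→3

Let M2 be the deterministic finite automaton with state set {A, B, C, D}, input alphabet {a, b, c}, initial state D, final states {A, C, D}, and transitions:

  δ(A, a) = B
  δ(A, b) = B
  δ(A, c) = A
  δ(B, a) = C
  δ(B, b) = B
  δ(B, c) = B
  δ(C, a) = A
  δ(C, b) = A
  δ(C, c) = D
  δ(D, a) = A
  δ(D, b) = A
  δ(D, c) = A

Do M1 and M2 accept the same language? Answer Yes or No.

Exploring the product automaton M1 × M2 from the start pair (0, D), following both machines on each input symbol, reaches 4 state pairs: (0, D), (3, A), (1, B), (2, C).
M1 accepts in {0, 2, 3} and M2 accepts in {A, C, D}. In every reachable pair the two components are either both accepting — (0, D), (3, A), (2, C) — or both non-accepting, so no string is accepted by exactly one of the machines: L(M1) \ L(M2) and L(M2) \ L(M1) are both empty.
Hence every string is accepted by M1 iff it is accepted by M2, and the two languages coincide.

Yes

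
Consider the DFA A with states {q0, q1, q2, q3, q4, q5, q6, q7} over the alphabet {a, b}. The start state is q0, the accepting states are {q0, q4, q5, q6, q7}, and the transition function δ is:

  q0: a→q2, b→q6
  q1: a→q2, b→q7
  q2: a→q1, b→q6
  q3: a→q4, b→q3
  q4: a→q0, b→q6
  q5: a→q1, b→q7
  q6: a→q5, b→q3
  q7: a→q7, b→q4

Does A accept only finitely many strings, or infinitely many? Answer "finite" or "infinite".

State q2 is reachable from the start and can reach an accepting state, and it lies on the cycle q2 → q1 → q2.
Traversing that cycle any number of times yields accepted strings of unbounded length, so the language is infinite.

infinite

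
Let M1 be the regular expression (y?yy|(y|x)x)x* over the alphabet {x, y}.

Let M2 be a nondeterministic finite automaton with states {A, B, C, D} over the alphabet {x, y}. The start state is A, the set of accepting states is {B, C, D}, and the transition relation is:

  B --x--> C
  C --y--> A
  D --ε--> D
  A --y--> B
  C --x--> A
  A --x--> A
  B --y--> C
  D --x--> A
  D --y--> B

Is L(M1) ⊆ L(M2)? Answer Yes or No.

The string xx is in L(M1) but not in L(M2).
So L(M1) ⊄ L(M2).

No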